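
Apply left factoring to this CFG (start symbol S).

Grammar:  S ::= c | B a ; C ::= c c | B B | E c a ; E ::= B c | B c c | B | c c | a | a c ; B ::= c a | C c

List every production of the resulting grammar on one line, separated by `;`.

E has alternatives sharing prefix 'B': factor to E → B E' with E' → c | c c | ε.
E has alternatives sharing prefix 'a': factor to E → a E'' with E'' → ε | c.
E' has alternatives sharing prefix 'c': factor to E' → c E''' with E''' → ε | c.

S ::= c | B a; C ::= c c | B B | E c a; E ::= c c | B E' | a E''; B ::= c a | C c; E' ::= eps | c E'''; E'' ::= eps | c; E''' ::= eps | c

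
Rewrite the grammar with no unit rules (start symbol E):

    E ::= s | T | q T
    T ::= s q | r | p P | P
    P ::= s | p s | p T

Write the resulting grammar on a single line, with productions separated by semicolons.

E ::= s | q T | p s | p T | s q | r | p P; T ::= s | p s | p T | s q | r | p P; P ::= s | p s | p T

Unit pairs: E ⇒* {P, T}; T ⇒* {P}.
For every A with A ⇒* B via unit rules, add B's non-unit alternatives to A; then delete every rule of the form X → Y.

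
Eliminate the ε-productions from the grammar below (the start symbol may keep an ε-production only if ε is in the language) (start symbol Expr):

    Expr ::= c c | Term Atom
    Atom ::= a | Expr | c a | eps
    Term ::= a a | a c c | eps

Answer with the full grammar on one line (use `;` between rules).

Nullable set = {Atom, Expr, Term}.
ε ∈ L(G) since Expr is nullable, so keep Expr → ε.
Expand every rule over subsets of its nullable positions: Expr → Term Atom gives Term Atom | Term | Atom.

Expr ::= c c | Term Atom | Term | Atom | eps; Atom ::= a | Expr | c a; Term ::= a a | a c c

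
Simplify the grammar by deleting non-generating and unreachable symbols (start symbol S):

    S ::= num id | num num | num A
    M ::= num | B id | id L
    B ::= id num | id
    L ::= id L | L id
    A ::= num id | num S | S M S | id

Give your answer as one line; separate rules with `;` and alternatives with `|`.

S ::= num id | num num | num A; M ::= num | B id; B ::= id num | id; A ::= num id | num S | S M S | id

Generating nonterminals: {A, B, M, S}.
Reachable from S after that: {A, B, M, S}.
Removed useless symbols: {L} and every production mentioning them.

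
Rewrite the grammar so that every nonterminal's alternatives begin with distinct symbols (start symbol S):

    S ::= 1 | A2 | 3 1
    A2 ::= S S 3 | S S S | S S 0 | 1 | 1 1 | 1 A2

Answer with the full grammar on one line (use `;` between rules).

S ::= 1 | A2 | 3 1; A2 ::= S S A2' | 1 A2''; A2' ::= 3 | S | 0; A2'' ::= ε | 1 | A2

A2 has alternatives sharing prefix 'S S': factor to A2 → S S A2' with A2' → 3 | S | 0.
A2 has alternatives sharing prefix '1': factor to A2 → 1 A2'' with A2'' → ε | 1 | A2.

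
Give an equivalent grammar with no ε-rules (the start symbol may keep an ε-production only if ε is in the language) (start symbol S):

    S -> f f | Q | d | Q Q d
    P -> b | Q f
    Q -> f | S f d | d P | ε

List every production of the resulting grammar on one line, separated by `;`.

S -> f f | Q | d | Q Q d | Q d | ε; P -> b | Q f | f; Q -> f | S f d | f d | d P

Nullable nonterminals: {Q, S}.
ε ∈ L(G) since S is nullable, so keep S → ε.
Add the nullable-subset variants: S → Q Q d gives Q Q d | Q d. P → Q f gives Q f | f. Q → S f d gives S f d | f d.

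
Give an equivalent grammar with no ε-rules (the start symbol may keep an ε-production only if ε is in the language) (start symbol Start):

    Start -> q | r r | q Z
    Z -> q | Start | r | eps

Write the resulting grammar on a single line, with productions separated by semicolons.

Start -> q | r r | q Z; Z -> q | Start | r

The nullable symbols are {Z}.
ε ∉ L(G), so no ε-production is kept.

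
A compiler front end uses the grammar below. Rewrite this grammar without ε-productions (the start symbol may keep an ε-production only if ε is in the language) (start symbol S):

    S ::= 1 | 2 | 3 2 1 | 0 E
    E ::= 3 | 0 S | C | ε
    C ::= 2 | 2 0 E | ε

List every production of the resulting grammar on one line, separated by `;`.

S ::= 1 | 2 | 3 2 1 | 0 E | 0; E ::= 3 | 0 S | C; C ::= 2 | 2 0 E | 2 0

The nullable symbols are {C, E}.
ε ∉ L(G), so no ε-production is kept.
For each production, add variants omitting each subset of nullable occurrences: S → 0 E gives 0 E | 0. C → 2 0 E gives 2 0 E | 2 0.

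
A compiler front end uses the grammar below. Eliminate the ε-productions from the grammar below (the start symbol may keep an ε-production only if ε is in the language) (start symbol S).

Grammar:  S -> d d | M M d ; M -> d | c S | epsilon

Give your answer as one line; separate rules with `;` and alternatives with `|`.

Nullable nonterminals: {M}.
ε ∉ L(G), so no ε-production is kept.
Add the nullable-subset variants: S → M M d gives M M d | M d | d.

S -> d d | M M d | M d | d; M -> d | c S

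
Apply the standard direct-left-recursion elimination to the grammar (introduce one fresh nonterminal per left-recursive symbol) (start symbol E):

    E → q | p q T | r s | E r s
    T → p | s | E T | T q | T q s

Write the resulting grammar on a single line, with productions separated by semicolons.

Left recursion appears on E, T.
For E: α = {r s}, β = {q, p q T, r s}. Rewrite as E → β E' and E' → α E' | ε.
For T: α = {q, q s}, β = {p, s, E T}. Rewrite as T → β T' and T' → α T' | ε.

E → q E' | p q T E' | r s E'; T → p T' | s T' | E T T'; E' → r s E' | ε; T' → q T' | q s T' | ε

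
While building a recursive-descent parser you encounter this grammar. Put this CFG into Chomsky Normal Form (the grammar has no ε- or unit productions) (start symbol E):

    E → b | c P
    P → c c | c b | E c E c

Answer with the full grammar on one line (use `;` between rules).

Introduce a nonterminal for each terminal appearing in a rule of length ≥ 2: X1 → c, X2 → b.
Binarize each right-hand side of length ≥ 3 by chaining fresh nonterminals (Y1, Y2, …): affected rules were P → E X1 E X1.

E → b | X1 P; P → X1 X1 | X1 X2 | E Y1; X1 → c; X2 → b; Y1 → X1 Y2; Y2 → E X1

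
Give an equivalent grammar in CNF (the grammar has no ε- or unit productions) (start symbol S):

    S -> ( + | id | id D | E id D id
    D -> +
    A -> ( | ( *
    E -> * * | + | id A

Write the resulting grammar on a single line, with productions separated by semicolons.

S -> X1 X2 | id | X3 D | E Y1; D -> +; A -> ( | X1 X4; E -> X4 X4 | + | X3 A; X1 -> (; X2 -> +; X3 -> id; X4 -> *; Y1 -> X3 Y2; Y2 -> D X3

Introduce a nonterminal for each terminal appearing in a rule of length ≥ 2: X1 → (, X2 → +, X3 → id, X4 → *.
Binarize each right-hand side of length ≥ 3 by chaining fresh nonterminals (Y1, Y2, …): affected rules were S → E X3 D X3.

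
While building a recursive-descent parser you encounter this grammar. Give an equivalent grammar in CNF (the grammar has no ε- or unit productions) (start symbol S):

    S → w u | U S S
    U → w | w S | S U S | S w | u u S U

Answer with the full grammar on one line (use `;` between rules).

Introduce a nonterminal for each terminal appearing in a rule of length ≥ 2: X1 → w, X2 → u.
Binarize each right-hand side of length ≥ 3 by chaining fresh nonterminals (Y1, Y2, …): affected rules were S → U S S; U → S U S; U → X2 X2 S U.

S → X1 X2 | U Y1; U → w | X1 S | S Y2 | S X1 | X2 Y3; X1 → w; X2 → u; Y1 → S S; Y2 → U S; Y3 → X2 Y4; Y4 → S U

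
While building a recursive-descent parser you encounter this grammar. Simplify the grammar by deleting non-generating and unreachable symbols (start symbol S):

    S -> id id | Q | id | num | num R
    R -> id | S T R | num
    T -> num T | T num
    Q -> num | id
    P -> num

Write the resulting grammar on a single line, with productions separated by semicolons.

Generating nonterminals: {P, Q, R, S}.
Reachable from S after that: {Q, R, S}.
Removed useless symbols: {P, T} and every production mentioning them.

S -> id id | Q | id | num | num R; R -> id | num; Q -> num | id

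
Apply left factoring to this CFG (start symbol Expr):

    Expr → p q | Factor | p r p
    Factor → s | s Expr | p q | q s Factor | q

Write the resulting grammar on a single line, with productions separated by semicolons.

Expr has alternatives sharing prefix 'p': factor to Expr → p Expr1 with Expr1 → q | r p.
Factor has alternatives sharing prefix 's': factor to Factor → s Factor1 with Factor1 → ε | Expr.
Factor has alternatives sharing prefix 'q': factor to Factor → q Factor2 with Factor2 → s Factor | ε.

Expr → Factor | p Expr1; Factor → p q | s Factor1 | q Factor2; Expr1 → q | r p; Factor1 → eps | Expr; Factor2 → s Factor | eps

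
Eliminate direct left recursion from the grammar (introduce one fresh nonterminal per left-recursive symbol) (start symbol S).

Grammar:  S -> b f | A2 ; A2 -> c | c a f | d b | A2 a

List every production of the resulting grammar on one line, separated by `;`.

Left recursion appears on A2.
For A2: α = {a}, β = {c, c a f, d b}. Rewrite as A2 → β A2' and A2' → α A2' | ε.

S -> b f | A2; A2 -> c A2' | c a f A2' | d b A2'; A2' -> a A2' | ε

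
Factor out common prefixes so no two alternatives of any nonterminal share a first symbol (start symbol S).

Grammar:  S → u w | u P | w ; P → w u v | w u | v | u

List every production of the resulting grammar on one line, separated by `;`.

S → w | u S'; P → v | u | w u P'; S' → w | P; P' → v | eps

S has alternatives sharing prefix 'u': factor to S → u S' with S' → w | P.
P has alternatives sharing prefix 'w u': factor to P → w u P' with P' → v | ε.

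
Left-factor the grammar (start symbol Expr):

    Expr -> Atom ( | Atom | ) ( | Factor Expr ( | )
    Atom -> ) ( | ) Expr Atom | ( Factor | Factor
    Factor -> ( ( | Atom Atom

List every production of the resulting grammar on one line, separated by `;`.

Expr -> Factor Expr ( | Atom Expr1 | ) Expr2; Atom -> ( Factor | Factor | ) Atom1; Factor -> ( ( | Atom Atom; Expr1 -> ( | ε; Expr2 -> ( | ε; Atom1 -> ( | Expr Atom

Expr has alternatives sharing prefix 'Atom': factor to Expr → Atom Expr1 with Expr1 → ( | ε.
Expr has alternatives sharing prefix ')': factor to Expr → ) Expr2 with Expr2 → ( | ε.
Atom has alternatives sharing prefix ')': factor to Atom → ) Atom1 with Atom1 → ( | Expr Atom.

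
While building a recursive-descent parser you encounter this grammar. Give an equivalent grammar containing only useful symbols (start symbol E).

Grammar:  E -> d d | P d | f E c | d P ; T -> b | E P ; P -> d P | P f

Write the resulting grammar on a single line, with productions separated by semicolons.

Generating nonterminals: {E, T}.
Reachable from E after that: {E}.
Removed useless symbols: {P, T} and every production mentioning them.

E -> d d | f E c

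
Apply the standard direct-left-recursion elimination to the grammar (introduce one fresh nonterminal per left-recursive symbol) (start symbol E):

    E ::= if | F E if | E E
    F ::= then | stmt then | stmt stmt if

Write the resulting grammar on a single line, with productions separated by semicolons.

E is directly left-recursive.
For E: α = {E}, β = {if, F E if}. Rewrite as E → β E' and E' → α E' | ε.

E ::= if E' | F E if E'; F ::= then | stmt then | stmt stmt if; E' ::= E E' | ε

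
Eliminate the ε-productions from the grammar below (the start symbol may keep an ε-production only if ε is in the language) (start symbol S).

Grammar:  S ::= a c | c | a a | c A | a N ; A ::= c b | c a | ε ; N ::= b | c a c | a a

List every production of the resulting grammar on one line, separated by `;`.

Nullable set = {A}.
ε ∉ L(G), so no ε-production is kept.

S ::= a c | c | a a | c A | a N; A ::= c b | c a; N ::= b | c a c | a a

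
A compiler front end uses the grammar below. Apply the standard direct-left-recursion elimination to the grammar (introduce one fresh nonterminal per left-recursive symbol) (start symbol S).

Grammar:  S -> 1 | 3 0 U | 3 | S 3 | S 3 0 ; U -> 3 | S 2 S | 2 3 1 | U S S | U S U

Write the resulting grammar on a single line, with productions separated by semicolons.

S -> 1 S' | 3 0 U S' | 3 S'; U -> 3 U' | S 2 S U' | 2 3 1 U'; S' -> 3 S' | 3 0 S' | ε; U' -> S S U' | S U U' | ε

Directly left-recursive nonterminals: S, U.
For S: α = {3, 3 0}, β = {1, 3 0 U, 3}. Rewrite as S → β S' and S' → α S' | ε.
For U: α = {S S, S U}, β = {3, S 2 S, 2 3 1}. Rewrite as U → β U' and U' → α U' | ε.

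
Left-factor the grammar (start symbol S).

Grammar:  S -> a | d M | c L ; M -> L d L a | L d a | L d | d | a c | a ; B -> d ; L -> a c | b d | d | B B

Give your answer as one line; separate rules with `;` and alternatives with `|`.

M has alternatives sharing prefix 'L d': factor to M → L d M' with M' → L a | a | ε.
M has alternatives sharing prefix 'a': factor to M → a M'' with M'' → c | ε.

S -> a | d M | c L; M -> d | L d M' | a M''; B -> d; L -> a c | b d | d | B B; M' -> L a | a | ε; M'' -> c | ε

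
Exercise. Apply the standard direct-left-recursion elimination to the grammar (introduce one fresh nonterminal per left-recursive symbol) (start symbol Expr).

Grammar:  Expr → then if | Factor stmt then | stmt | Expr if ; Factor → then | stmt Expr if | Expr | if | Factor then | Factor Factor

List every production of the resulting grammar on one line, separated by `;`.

Expr → then if Expr1 | Factor stmt then Expr1 | stmt Expr1; Factor → then Factor1 | stmt Expr if Factor1 | Expr Factor1 | if Factor1; Expr1 → if Expr1 | epsilon; Factor1 → then Factor1 | Factor Factor1 | epsilon

Expr, Factor are directly left-recursive.
For Expr: α = {if}, β = {then if, Factor stmt then, stmt}. Rewrite as Expr → β Expr1 and Expr1 → α Expr1 | ε.
For Factor: α = {then, Factor}, β = {then, stmt Expr if, Expr, if}. Rewrite as Factor → β Factor1 and Factor1 → α Factor1 | ε.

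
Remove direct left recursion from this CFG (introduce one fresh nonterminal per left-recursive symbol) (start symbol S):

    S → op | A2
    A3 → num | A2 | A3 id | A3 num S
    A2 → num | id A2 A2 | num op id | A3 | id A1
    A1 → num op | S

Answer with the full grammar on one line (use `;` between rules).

Left recursion appears on A3.
For A3: α = {id, num S}, β = {num, A2}. Rewrite as A3 → β A3' and A3' → α A3' | ε.

S → op | A2; A3 → num A3' | A2 A3'; A2 → num | id A2 A2 | num op id | A3 | id A1; A1 → num op | S; A3' → id A3' | num S A3' | ε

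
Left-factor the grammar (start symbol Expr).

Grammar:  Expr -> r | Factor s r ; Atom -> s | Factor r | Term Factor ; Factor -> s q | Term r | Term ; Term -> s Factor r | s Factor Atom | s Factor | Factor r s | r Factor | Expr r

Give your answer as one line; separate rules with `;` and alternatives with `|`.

Expr -> r | Factor s r; Atom -> s | Factor r | Term Factor; Factor -> s q | Term Factor1; Term -> Factor r s | r Factor | Expr r | s Factor Term1; Factor1 -> r | ε; Term1 -> r | Atom | ε

Factor has alternatives sharing prefix 'Term': factor to Factor → Term Factor1 with Factor1 → r | ε.
Term has alternatives sharing prefix 's Factor': factor to Term → s Factor Term1 with Term1 → r | Atom | ε.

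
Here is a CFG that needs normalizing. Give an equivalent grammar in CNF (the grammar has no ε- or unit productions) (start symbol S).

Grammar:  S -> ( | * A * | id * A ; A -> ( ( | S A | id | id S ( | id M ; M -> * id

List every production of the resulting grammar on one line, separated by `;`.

Introduce a nonterminal for each terminal appearing in a rule of length ≥ 2: X1 → *, X2 → id, X3 → (.
Binarize each right-hand side of length ≥ 3 by chaining fresh nonterminals (Y1, Y2, …): affected rules were S → X1 A X1; S → X2 X1 A; A → X2 S X3.

S -> ( | X1 Y1 | X2 Y2; A -> X3 X3 | S A | id | X2 Y3 | X2 M; M -> X1 X2; X1 -> *; X2 -> id; X3 -> (; Y1 -> A X1; Y2 -> X1 A; Y3 -> S X3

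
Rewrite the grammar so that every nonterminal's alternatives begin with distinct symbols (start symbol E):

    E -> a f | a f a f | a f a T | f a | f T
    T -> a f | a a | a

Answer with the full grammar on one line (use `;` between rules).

E -> a f E' | f E''; T -> a T'; E' -> ε | a E'''; E'' -> a | T; T' -> f | a | ε; E''' -> f | T

E has alternatives sharing prefix 'a f': factor to E → a f E' with E' → ε | a f | a T.
E has alternatives sharing prefix 'f': factor to E → f E'' with E'' → a | T.
T has alternatives sharing prefix 'a': factor to T → a T' with T' → f | a | ε.
E' has alternatives sharing prefix 'a': factor to E' → a E''' with E''' → f | T.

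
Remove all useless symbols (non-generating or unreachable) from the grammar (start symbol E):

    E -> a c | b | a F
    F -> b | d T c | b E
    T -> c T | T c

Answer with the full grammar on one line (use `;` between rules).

E -> a c | b | a F; F -> b | b E

Generating nonterminals: {E, F}.
Reachable from E after that: {E, F}.
Removed useless symbols: {T} and every production mentioning them.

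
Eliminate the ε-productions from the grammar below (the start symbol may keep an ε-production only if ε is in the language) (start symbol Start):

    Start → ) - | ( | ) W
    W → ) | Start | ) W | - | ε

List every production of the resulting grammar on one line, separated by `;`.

Start → ) - | ( | ) W | ); W → ) | Start | ) W | -

Nullable nonterminals: {W}.
ε ∉ L(G), so no ε-production is kept.
For each production, add variants omitting each subset of nullable occurrences: Start → ) W gives ) W | ).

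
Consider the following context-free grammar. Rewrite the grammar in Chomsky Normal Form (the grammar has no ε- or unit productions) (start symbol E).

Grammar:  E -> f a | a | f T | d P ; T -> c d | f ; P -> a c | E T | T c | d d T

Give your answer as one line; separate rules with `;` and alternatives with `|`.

E -> X1 X2 | a | X1 T | X3 P; T -> X4 X3 | f; P -> X2 X4 | E T | T X4 | X3 Y1; X1 -> f; X2 -> a; X3 -> d; X4 -> c; Y1 -> X3 T

Introduce a nonterminal for each terminal appearing in a rule of length ≥ 2: X1 → f, X2 → a, X3 → d, X4 → c.
Binarize each right-hand side of length ≥ 3 by chaining fresh nonterminals (Y1, Y2, …): affected rules were P → X3 X3 T.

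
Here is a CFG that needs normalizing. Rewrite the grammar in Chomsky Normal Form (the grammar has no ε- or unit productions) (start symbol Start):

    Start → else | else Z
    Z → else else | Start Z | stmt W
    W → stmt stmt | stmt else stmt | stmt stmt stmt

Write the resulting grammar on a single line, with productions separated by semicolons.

Start → else | X1 Z; Z → X1 X1 | Start Z | X2 W; W → X2 X2 | X2 Y1 | X2 Y2; X1 → else; X2 → stmt; Y1 → X1 X2; Y2 → X2 X2

Introduce a nonterminal for each terminal appearing in a rule of length ≥ 2: X1 → else, X2 → stmt.
Binarize each right-hand side of length ≥ 3 by chaining fresh nonterminals (Y1, Y2, …): affected rules were W → X2 X1 X2; W → X2 X2 X2.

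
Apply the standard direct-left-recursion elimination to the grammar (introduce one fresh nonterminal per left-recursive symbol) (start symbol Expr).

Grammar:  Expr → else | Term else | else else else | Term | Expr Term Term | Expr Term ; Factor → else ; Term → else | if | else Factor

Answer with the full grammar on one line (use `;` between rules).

Directly left-recursive nonterminal: Expr.
For Expr: α = {Term Term, Term}, β = {else, Term else, else else else, Term}. Rewrite as Expr → β Expr1 and Expr1 → α Expr1 | ε.

Expr → else Expr1 | Term else Expr1 | else else else Expr1 | Term Expr1; Factor → else; Term → else | if | else Factor; Expr1 → Term Term Expr1 | Term Expr1 | epsilon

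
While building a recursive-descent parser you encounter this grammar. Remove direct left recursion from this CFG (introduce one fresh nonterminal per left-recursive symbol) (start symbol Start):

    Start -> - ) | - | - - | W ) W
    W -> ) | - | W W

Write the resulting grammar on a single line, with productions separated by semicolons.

Start -> - ) | - | - - | W ) W; W -> ) W1 | - W1; W1 -> W W1 | epsilon

Left recursion appears on W.
For W: α = {W}, β = {), -}. Rewrite as W → β W1 and W1 → α W1 | ε.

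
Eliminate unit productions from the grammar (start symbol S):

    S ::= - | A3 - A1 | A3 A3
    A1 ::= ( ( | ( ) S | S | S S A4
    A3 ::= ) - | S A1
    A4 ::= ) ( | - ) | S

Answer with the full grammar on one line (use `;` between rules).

Unit pairs: A1 ⇒* {S}; A4 ⇒* {S}.
For every A with A ⇒* B via unit rules, add B's non-unit alternatives to A; then delete every rule of the form X → Y.

S ::= - | A3 - A1 | A3 A3; A1 ::= ( ( | ( ) S | S S A4 | - | A3 - A1 | A3 A3; A3 ::= ) - | S A1; A4 ::= ) ( | - ) | - | A3 - A1 | A3 A3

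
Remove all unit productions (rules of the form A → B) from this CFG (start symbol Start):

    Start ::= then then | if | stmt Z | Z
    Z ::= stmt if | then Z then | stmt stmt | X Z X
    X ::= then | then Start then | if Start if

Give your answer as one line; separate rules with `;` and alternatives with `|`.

Unit pairs: Start ⇒* {Z}.
Replace each nonterminal's rules with the union of the non-unit rules of every nonterminal it unit-derives.

Start ::= stmt if | then Z then | stmt stmt | X Z X | then then | if | stmt Z; Z ::= stmt if | then Z then | stmt stmt | X Z X; X ::= then | then Start then | if Start if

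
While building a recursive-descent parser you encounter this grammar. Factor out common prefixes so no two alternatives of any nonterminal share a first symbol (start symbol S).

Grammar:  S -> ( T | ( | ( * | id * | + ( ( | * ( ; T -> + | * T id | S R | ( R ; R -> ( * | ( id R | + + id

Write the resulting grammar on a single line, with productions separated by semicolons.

S -> id * | + ( ( | * ( | ( S'; T -> + | * T id | S R | ( R; R -> + + id | ( R'; S' -> T | ε | *; R' -> * | id R

S has alternatives sharing prefix '(': factor to S → ( S' with S' → T | ε | *.
R has alternatives sharing prefix '(': factor to R → ( R' with R' → * | id R.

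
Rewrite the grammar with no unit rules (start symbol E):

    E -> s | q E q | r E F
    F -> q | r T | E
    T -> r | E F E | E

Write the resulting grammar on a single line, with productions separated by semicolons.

E -> s | q E q | r E F; F -> s | q E q | r E F | q | r T; T -> s | q E q | r E F | r | E F E

Unit pairs: F ⇒* {E}; T ⇒* {E}.
Replace each nonterminal's rules with the union of the non-unit rules of every nonterminal it unit-derives.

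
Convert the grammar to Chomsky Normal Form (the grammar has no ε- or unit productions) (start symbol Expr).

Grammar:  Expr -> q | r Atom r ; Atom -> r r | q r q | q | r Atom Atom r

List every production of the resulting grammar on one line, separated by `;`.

Expr -> q | X1 Y1; Atom -> X1 X1 | X2 Y2 | q | X1 Y3; X1 -> r; X2 -> q; Y1 -> Atom X1; Y2 -> X1 X2; Y3 -> Atom Y4; Y4 -> Atom X1

Introduce a nonterminal for each terminal appearing in a rule of length ≥ 2: X1 → r, X2 → q.
Binarize each right-hand side of length ≥ 3 by chaining fresh nonterminals (Y1, Y2, …): affected rules were Expr → X1 Atom X1; Atom → X2 X1 X2; Atom → X1 Atom Atom X1.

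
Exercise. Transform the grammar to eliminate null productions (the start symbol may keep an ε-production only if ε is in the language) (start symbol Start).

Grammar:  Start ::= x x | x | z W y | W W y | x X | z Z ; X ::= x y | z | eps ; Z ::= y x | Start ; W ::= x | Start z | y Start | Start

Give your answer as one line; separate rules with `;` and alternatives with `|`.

Nullable set = {X}.
ε ∉ L(G), so no ε-production is kept.

Start ::= x x | x | z W y | W W y | x X | z Z; X ::= x y | z; Z ::= y x | Start; W ::= x | Start z | y Start | Start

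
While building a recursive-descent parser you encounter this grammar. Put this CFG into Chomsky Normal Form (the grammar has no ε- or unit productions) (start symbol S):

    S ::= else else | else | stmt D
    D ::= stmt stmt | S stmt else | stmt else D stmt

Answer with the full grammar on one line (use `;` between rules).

Introduce a nonterminal for each terminal appearing in a rule of length ≥ 2: X1 → else, X2 → stmt.
Binarize each right-hand side of length ≥ 3 by chaining fresh nonterminals (Y1, Y2, …): affected rules were D → S X2 X1; D → X2 X1 D X2.

S ::= X1 X1 | else | X2 D; D ::= X2 X2 | S Y1 | X2 Y2; X1 ::= else; X2 ::= stmt; Y1 ::= X2 X1; Y2 ::= X1 Y3; Y3 ::= D X2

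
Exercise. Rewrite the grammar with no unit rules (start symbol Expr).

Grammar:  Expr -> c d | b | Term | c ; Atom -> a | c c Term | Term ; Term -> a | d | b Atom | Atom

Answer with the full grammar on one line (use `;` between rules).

Expr -> a | d | b Atom | c c Term | c d | b | c; Atom -> a | d | b Atom | c c Term; Term -> a | d | b Atom | c c Term

Unit pairs: Atom ⇒* {Term}; Expr ⇒* {Atom, Term}; Term ⇒* {Atom}.
For each unit pair (A, B), copy every non-unit production of B to A, then drop all unit productions.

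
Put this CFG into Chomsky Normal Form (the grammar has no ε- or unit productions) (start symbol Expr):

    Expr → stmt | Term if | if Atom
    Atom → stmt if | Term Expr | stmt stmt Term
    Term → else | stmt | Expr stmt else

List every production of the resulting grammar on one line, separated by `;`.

Expr → stmt | Term X1 | X1 Atom; Atom → X2 X1 | Term Expr | X2 Y1; Term → else | stmt | Expr Y2; X1 → if; X2 → stmt; X3 → else; Y1 → X2 Term; Y2 → X2 X3

Introduce a nonterminal for each terminal appearing in a rule of length ≥ 2: X1 → if, X2 → stmt, X3 → else.
Binarize each right-hand side of length ≥ 3 by chaining fresh nonterminals (Y1, Y2, …): affected rules were Atom → X2 X2 Term; Term → Expr X2 X3.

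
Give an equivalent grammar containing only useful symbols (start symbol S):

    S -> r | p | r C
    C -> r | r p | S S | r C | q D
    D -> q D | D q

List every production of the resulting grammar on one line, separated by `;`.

Generating nonterminals: {C, S}.
Reachable from S after that: {C, S}.
Removed useless symbols: {D} and every production mentioning them.

S -> r | p | r C; C -> r | r p | S S | r C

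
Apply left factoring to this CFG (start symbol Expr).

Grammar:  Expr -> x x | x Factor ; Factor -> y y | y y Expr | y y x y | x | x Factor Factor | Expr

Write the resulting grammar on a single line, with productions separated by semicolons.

Expr has alternatives sharing prefix 'x': factor to Expr → x Expr1 with Expr1 → x | Factor.
Factor has alternatives sharing prefix 'y y': factor to Factor → y y Factor1 with Factor1 → ε | Expr | x y.
Factor has alternatives sharing prefix 'x': factor to Factor → x Factor2 with Factor2 → ε | Factor Factor.

Expr -> x Expr1; Factor -> Expr | y y Factor1 | x Factor2; Expr1 -> x | Factor; Factor1 -> ε | Expr | x y; Factor2 -> ε | Factor Factor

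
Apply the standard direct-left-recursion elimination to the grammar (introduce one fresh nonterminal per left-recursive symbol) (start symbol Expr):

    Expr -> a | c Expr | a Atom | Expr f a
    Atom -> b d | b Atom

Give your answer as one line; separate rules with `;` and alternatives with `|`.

Expr is directly left-recursive.
For Expr: α = {f a}, β = {a, c Expr, a Atom}. Rewrite as Expr → β Expr1 and Expr1 → α Expr1 | ε.

Expr -> a Expr1 | c Expr Expr1 | a Atom Expr1; Atom -> b d | b Atom; Expr1 -> f a Expr1 | eps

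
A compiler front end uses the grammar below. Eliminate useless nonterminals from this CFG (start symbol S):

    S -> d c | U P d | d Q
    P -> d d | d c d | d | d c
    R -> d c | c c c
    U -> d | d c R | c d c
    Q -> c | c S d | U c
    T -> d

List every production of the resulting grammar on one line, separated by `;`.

S -> d c | U P d | d Q; P -> d d | d c d | d | d c; R -> d c | c c c; U -> d | d c R | c d c; Q -> c | c S d | U c

Generating nonterminals: {P, Q, R, S, T, U}.
Reachable from S after that: {P, Q, R, S, U}.
Removed useless symbols: {T} and every production mentioning them.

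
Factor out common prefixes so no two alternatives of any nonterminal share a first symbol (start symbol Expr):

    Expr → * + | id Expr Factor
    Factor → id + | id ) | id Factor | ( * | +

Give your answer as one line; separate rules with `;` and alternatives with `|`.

Factor has alternatives sharing prefix 'id': factor to Factor → id Factor1 with Factor1 → + | ) | Factor.

Expr → * + | id Expr Factor; Factor → ( * | + | id Factor1; Factor1 → + | ) | Factor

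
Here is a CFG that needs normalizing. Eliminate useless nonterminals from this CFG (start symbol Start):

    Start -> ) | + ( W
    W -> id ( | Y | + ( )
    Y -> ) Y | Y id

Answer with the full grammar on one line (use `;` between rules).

Generating nonterminals: {Start, W}.
Reachable from Start after that: {Start, W}.
Removed useless symbols: {Y} and every production mentioning them.

Start -> ) | + ( W; W -> id ( | + ( )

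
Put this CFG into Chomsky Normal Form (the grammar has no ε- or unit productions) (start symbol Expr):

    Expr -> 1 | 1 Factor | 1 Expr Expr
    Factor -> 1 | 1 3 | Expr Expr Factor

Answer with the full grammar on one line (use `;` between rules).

Expr -> 1 | X1 Factor | X1 Y1; Factor -> 1 | X1 X2 | Expr Y2; X1 -> 1; X2 -> 3; Y1 -> Expr Expr; Y2 -> Expr Factor

Introduce a nonterminal for each terminal appearing in a rule of length ≥ 2: X1 → 1, X2 → 3.
Binarize each right-hand side of length ≥ 3 by chaining fresh nonterminals (Y1, Y2, …): affected rules were Expr → X1 Expr Expr; Factor → Expr Expr Factor.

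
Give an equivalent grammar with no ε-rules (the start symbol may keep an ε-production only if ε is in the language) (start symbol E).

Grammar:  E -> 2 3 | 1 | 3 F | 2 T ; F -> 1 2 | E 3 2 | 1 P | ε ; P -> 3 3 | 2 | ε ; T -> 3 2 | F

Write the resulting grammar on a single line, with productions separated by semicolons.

Nullable set = {F, P, T}.
ε ∉ L(G), so no ε-production is kept.
Expand every rule over subsets of its nullable positions: E → 3 F gives 3 F | 3. E → 2 T gives 2 T | 2. F → 1 P gives 1 P | 1.

E -> 2 3 | 1 | 3 F | 3 | 2 T | 2; F -> 1 2 | E 3 2 | 1 P | 1; P -> 3 3 | 2; T -> 3 2 | F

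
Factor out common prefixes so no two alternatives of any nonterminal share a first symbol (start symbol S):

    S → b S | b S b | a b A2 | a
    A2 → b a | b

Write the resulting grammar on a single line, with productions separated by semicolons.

S has alternatives sharing prefix 'b S': factor to S → b S S' with S' → ε | b.
S has alternatives sharing prefix 'a': factor to S → a S'' with S'' → b A2 | ε.
A2 has alternatives sharing prefix 'b': factor to A2 → b A2' with A2' → a | ε.

S → b S S' | a S''; A2 → b A2'; S' → epsilon | b; S'' → b A2 | epsilon; A2' → a | epsilon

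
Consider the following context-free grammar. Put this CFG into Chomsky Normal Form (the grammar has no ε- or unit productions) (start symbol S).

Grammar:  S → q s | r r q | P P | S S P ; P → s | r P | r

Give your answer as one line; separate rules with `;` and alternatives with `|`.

Introduce a nonterminal for each terminal appearing in a rule of length ≥ 2: X1 → q, X2 → s, X3 → r.
Binarize each right-hand side of length ≥ 3 by chaining fresh nonterminals (Y1, Y2, …): affected rules were S → X3 X3 X1; S → S S P.

S → X1 X2 | X3 Y1 | P P | S Y2; P → s | X3 P | r; X1 → q; X2 → s; X3 → r; Y1 → X3 X1; Y2 → S P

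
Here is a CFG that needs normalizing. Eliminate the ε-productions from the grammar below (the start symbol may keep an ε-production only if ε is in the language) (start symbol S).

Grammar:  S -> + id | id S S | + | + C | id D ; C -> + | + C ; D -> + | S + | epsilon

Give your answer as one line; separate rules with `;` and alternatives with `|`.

Nullable nonterminals: {D}.
ε ∉ L(G), so no ε-production is kept.
Expand every rule over subsets of its nullable positions: S → id D gives id D | id.

S -> + id | id S S | + | + C | id D | id; C -> + | + C; D -> + | S +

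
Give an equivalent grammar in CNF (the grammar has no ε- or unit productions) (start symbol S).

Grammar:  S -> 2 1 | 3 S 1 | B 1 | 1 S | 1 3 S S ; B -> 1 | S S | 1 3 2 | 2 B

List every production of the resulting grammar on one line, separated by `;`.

Introduce a nonterminal for each terminal appearing in a rule of length ≥ 2: X1 → 2, X2 → 1, X3 → 3.
Binarize each right-hand side of length ≥ 3 by chaining fresh nonterminals (Y1, Y2, …): affected rules were S → X3 S X2; S → X2 X3 S S; B → X2 X3 X1.

S -> X1 X2 | X3 Y1 | B X2 | X2 S | X2 Y2; B -> 1 | S S | X2 Y4 | X1 B; X1 -> 2; X2 -> 1; X3 -> 3; Y1 -> S X2; Y2 -> X3 Y3; Y3 -> S S; Y4 -> X3 X1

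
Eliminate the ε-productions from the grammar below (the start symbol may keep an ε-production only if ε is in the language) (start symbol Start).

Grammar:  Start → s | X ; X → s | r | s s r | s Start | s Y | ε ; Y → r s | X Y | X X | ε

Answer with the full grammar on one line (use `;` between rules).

Nullable nonterminals: {Start, X, Y}.
ε ∈ L(G) since Start is nullable, so keep Start → ε.
For each production, add variants omitting each subset of nullable occurrences: Y → X Y gives X Y | X.

Start → s | X | ε; X → s | r | s s r | s Start | s Y; Y → r s | X Y | X | X X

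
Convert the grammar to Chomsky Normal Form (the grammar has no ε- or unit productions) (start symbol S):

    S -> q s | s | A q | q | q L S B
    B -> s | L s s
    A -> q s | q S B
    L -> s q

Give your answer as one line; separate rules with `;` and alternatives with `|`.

Introduce a nonterminal for each terminal appearing in a rule of length ≥ 2: X1 → q, X2 → s.
Binarize each right-hand side of length ≥ 3 by chaining fresh nonterminals (Y1, Y2, …): affected rules were S → X1 L S B; B → L X2 X2; A → X1 S B.

S -> X1 X2 | s | A X1 | q | X1 Y1; B -> s | L Y3; A -> X1 X2 | X1 Y4; L -> X2 X1; X1 -> q; X2 -> s; Y1 -> L Y2; Y2 -> S B; Y3 -> X2 X2; Y4 -> S B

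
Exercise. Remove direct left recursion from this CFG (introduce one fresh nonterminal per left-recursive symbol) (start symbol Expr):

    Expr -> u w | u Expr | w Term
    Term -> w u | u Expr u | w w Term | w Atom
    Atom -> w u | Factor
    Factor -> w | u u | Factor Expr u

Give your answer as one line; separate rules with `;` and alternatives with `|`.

Directly left-recursive nonterminal: Factor.
For Factor: α = {Expr u}, β = {w, u u}. Rewrite as Factor → β Factor1 and Factor1 → α Factor1 | ε.

Expr -> u w | u Expr | w Term; Term -> w u | u Expr u | w w Term | w Atom; Atom -> w u | Factor; Factor -> w Factor1 | u u Factor1; Factor1 -> Expr u Factor1 | ε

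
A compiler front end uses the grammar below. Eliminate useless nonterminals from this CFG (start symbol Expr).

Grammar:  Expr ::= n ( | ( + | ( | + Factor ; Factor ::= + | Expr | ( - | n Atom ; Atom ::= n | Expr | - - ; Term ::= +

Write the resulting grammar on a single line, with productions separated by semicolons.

Generating nonterminals: {Atom, Expr, Factor, Term}.
Reachable from Expr after that: {Atom, Expr, Factor}.
Removed useless symbols: {Term} and every production mentioning them.

Expr ::= n ( | ( + | ( | + Factor; Factor ::= + | Expr | ( - | n Atom; Atom ::= n | Expr | - -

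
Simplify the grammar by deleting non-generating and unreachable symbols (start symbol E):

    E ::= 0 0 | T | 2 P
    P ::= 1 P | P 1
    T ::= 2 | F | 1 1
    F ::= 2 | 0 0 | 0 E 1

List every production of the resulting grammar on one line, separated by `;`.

Generating nonterminals: {E, F, T}.
Reachable from E after that: {E, F, T}.
Removed useless symbols: {P} and every production mentioning them.

E ::= 0 0 | T; T ::= 2 | F | 1 1; F ::= 2 | 0 0 | 0 E 1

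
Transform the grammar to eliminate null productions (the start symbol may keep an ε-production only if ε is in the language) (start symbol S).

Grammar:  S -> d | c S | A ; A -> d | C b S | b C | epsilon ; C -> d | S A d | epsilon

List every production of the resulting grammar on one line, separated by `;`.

The nullable symbols are {A, C, S}.
ε ∈ L(G) since S is nullable, so keep S → ε.
Add the nullable-subset variants: S → c S gives c S | c. A → C b S gives C b S | C b | b S | b. C → S A d gives S A d | S d | A d.

S -> d | c S | c | A | epsilon; A -> d | C b S | C b | b S | b | b C; C -> d | S A d | S d | A d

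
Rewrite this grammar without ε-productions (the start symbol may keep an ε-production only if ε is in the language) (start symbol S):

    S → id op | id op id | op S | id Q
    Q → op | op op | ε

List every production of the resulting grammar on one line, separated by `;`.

Nullable nonterminals: {Q}.
ε ∉ L(G), so no ε-production is kept.
Expand every rule over subsets of its nullable positions: S → id Q gives id Q | id.

S → id op | id op id | op S | id Q | id; Q → op | op op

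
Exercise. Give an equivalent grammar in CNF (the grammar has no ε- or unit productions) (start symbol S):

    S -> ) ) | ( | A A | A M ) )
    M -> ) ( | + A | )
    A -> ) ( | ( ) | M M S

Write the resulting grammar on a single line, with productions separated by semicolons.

Introduce a nonterminal for each terminal appearing in a rule of length ≥ 2: X1 → ), X2 → (, X3 → +.
Binarize each right-hand side of length ≥ 3 by chaining fresh nonterminals (Y1, Y2, …): affected rules were S → A M X1 X1; A → M M S.

S -> X1 X1 | ( | A A | A Y1; M -> X1 X2 | X3 A | ); A -> X1 X2 | X2 X1 | M Y3; X1 -> ); X2 -> (; X3 -> +; Y1 -> M Y2; Y2 -> X1 X1; Y3 -> M S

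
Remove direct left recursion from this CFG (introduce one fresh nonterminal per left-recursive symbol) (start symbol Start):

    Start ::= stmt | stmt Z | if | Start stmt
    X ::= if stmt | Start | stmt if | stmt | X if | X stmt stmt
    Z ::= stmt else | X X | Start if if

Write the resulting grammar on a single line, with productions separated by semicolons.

Start ::= stmt Start1 | stmt Z Start1 | if Start1; X ::= if stmt X1 | Start X1 | stmt if X1 | stmt X1; Z ::= stmt else | X X | Start if if; Start1 ::= stmt Start1 | ε; X1 ::= if X1 | stmt stmt X1 | ε

Left recursion appears on Start, X.
For Start: α = {stmt}, β = {stmt, stmt Z, if}. Rewrite as Start → β Start1 and Start1 → α Start1 | ε.
For X: α = {if, stmt stmt}, β = {if stmt, Start, stmt if, stmt}. Rewrite as X → β X1 and X1 → α X1 | ε.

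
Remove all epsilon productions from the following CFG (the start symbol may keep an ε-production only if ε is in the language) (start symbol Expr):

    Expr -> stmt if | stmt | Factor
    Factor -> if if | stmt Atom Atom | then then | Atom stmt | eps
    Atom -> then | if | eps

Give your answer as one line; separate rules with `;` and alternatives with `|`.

Expr -> stmt if | stmt | Factor | ε; Factor -> if if | stmt Atom Atom | stmt Atom | stmt | then then | Atom stmt; Atom -> then | if

Nullable nonterminals: {Atom, Expr, Factor}.
ε ∈ L(G) since Expr is nullable, so keep Expr → ε.
Add the nullable-subset variants: Factor → stmt Atom Atom gives stmt Atom Atom | stmt Atom | stmt.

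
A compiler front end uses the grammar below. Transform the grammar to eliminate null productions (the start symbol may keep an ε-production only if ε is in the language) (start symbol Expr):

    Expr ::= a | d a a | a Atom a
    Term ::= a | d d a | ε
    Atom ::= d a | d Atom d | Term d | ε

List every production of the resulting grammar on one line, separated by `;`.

Nullable nonterminals: {Atom, Term}.
ε ∉ L(G), so no ε-production is kept.
Expand every rule over subsets of its nullable positions: Expr → a Atom a gives a Atom a | a a. Atom → d Atom d gives d Atom d | d d. Atom → Term d gives Term d | d.

Expr ::= a | d a a | a Atom a | a a; Term ::= a | d d a; Atom ::= d a | d Atom d | d d | Term d | d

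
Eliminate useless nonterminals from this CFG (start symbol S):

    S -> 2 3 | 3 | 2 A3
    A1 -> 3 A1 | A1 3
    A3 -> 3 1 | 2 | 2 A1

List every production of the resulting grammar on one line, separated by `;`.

S -> 2 3 | 3 | 2 A3; A3 -> 3 1 | 2

Generating nonterminals: {A3, S}.
Reachable from S after that: {A3, S}.
Removed useless symbols: {A1} and every production mentioning them.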